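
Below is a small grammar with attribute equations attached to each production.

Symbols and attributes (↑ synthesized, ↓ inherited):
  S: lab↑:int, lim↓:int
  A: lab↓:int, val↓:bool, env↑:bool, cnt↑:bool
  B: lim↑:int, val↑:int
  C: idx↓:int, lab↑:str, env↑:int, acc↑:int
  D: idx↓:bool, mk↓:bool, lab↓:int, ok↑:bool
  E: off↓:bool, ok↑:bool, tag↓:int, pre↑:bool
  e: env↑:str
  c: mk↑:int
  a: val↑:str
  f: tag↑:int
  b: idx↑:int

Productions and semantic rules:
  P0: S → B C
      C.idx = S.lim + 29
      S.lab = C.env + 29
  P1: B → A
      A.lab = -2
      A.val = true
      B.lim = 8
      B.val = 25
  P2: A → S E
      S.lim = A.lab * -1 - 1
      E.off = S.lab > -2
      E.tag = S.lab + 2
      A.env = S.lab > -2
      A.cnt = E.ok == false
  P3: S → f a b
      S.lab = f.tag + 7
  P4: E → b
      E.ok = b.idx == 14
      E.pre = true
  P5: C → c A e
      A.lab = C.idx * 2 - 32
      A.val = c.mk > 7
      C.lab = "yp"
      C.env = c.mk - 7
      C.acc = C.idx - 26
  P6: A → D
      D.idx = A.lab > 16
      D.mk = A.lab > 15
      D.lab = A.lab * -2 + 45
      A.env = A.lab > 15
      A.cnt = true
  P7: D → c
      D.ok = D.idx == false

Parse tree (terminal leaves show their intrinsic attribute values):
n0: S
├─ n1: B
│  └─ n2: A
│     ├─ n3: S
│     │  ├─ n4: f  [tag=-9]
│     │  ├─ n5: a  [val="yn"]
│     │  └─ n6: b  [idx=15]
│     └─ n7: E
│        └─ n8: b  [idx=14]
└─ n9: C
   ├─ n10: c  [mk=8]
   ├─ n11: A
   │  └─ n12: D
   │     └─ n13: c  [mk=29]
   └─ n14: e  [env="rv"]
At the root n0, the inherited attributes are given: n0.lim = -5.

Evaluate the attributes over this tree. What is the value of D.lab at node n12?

13

1. n0.lim = -5  [given at root]
2. n2.lab = -2  [-2]
3. n2.val = true  [true]
4. n3.lim = 1  [A.lab * -1 - 1]
5. n4.tag = -9  [terminal]
6. n5.val = "yn"  [terminal]
7. n6.idx = 15  [terminal]
8. n3.lab = -2  [f.tag + 7]
9. n7.off = false  [S.lab > -2]
10. n7.tag = 0  [S.lab + 2]
11. n8.idx = 14  [terminal]
12. n7.ok = true  [b.idx == 14]
13. n7.pre = true  [true]
14. n2.env = false  [S.lab > -2]
15. n2.cnt = false  [E.ok == false]
16. n1.lim = 8  [8]
17. n1.val = 25  [25]
18. n9.idx = 24  [S.lim + 29]
19. n10.mk = 8  [terminal]
20. n11.lab = 16  [C.idx * 2 - 32]
21. n11.val = true  [c.mk > 7]
22. n12.idx = false  [A.lab > 16]
23. n12.mk = true  [A.lab > 15]
24. n12.lab = 13  [A.lab * -2 + 45]
25. n13.mk = 29  [terminal]
26. n12.ok = true  [D.idx == false]
27. n11.env = true  [A.lab > 15]
28. n11.cnt = true  [true]
29. n14.env = "rv"  [terminal]
30. n9.lab = "yp"  ["yp"]
31. n9.env = 1  [c.mk - 7]
32. n9.acc = -2  [C.idx - 26]
33. n0.lab = 30  [C.env + 29]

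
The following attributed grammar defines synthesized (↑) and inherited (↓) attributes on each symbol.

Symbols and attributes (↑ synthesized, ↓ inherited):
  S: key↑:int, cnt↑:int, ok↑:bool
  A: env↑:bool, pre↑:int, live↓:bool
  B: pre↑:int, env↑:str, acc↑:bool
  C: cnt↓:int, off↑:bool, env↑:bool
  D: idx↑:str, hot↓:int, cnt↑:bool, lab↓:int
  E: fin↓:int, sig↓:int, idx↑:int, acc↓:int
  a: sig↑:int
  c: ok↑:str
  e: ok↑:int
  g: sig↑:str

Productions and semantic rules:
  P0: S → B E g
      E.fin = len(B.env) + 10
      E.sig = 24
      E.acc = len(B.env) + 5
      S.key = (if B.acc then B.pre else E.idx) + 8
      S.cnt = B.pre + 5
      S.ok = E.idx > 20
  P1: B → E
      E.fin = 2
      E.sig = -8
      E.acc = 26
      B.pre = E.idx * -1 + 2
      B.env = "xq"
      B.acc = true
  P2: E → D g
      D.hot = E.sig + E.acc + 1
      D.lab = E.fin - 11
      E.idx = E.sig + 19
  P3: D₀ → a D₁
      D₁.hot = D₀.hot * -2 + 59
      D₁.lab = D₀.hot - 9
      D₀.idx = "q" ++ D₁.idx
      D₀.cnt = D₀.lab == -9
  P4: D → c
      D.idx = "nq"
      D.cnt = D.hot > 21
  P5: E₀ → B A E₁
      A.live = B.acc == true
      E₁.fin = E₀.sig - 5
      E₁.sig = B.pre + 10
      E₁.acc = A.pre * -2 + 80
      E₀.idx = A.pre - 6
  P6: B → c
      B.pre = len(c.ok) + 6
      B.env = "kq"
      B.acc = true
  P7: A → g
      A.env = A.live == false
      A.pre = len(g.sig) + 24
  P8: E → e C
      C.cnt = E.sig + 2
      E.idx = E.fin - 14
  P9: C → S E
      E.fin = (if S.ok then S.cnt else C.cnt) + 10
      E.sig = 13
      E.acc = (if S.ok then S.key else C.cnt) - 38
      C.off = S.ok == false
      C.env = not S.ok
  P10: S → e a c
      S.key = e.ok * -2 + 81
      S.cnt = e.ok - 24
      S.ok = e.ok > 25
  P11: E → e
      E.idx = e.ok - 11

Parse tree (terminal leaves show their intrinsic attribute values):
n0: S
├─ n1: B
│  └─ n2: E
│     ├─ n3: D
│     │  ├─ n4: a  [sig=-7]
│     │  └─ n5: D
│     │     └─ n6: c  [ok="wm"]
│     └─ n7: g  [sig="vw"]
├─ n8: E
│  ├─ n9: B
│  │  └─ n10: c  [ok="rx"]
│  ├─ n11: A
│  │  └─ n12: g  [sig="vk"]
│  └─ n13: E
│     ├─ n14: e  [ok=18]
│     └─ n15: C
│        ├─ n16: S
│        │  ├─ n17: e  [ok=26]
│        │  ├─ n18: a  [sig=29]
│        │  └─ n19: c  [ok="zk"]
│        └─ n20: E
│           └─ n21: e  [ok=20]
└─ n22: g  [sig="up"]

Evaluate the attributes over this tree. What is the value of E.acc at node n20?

1. n2.fin = 2  [2]
2. n2.sig = -8  [-8]
3. n2.acc = 26  [26]
4. n3.hot = 19  [E.sig + E.acc + 1]
5. n3.lab = -9  [E.fin - 11]
6. n4.sig = -7  [terminal]
7. n5.hot = 21  [D₀.hot * -2 + 59]
8. n5.lab = 10  [D₀.hot - 9]
9. n6.ok = "wm"  [terminal]
10. n5.idx = "nq"  ["nq"]
11. n5.cnt = false  [D.hot > 21]
12. n3.idx = "qnq"  ["q" ++ D₁.idx]
13. n3.cnt = true  [D₀.lab == -9]
14. n7.sig = "vw"  [terminal]
15. n2.idx = 11  [E.sig + 19]
16. n1.pre = -9  [E.idx * -1 + 2]
17. n1.env = "xq"  ["xq"]
18. n1.acc = true  [true]
19. n8.fin = 12  [len(B.env) + 10]
20. n8.sig = 24  [24]
21. n8.acc = 7  [len(B.env) + 5]
22. n10.ok = "rx"  [terminal]
23. n9.pre = 8  [len(c.ok) + 6]
24. n9.env = "kq"  ["kq"]
25. n9.acc = true  [true]
26. n11.live = true  [B.acc == true]
27. n12.sig = "vk"  [terminal]
28. n11.env = false  [A.live == false]
29. n11.pre = 26  [len(g.sig) + 24]
30. n13.fin = 19  [E₀.sig - 5]
31. n13.sig = 18  [B.pre + 10]
32. n13.acc = 28  [A.pre * -2 + 80]
33. n14.ok = 18  [terminal]
34. n15.cnt = 20  [E.sig + 2]
35. n17.ok = 26  [terminal]
36. n18.sig = 29  [terminal]
37. n19.ok = "zk"  [terminal]
38. n16.key = 29  [e.ok * -2 + 81]
39. n16.cnt = 2  [e.ok - 24]
40. n16.ok = true  [e.ok > 25]
41. n20.fin = 12  [(if S.ok then S.cnt else C.cnt) + 10]
42. n20.sig = 13  [13]
43. n20.acc = -9  [(if S.ok then S.key else C.cnt) - 38]
44. n21.ok = 20  [terminal]
45. n20.idx = 9  [e.ok - 11]
46. n15.off = false  [S.ok == false]
47. n15.env = false  [not S.ok]
48. n13.idx = 5  [E.fin - 14]
49. n8.idx = 20  [A.pre - 6]
50. n22.sig = "up"  [terminal]
51. n0.key = -1  [(if B.acc then B.pre else E.idx) + 8]
52. n0.cnt = -4  [B.pre + 5]
53. n0.ok = false  [E.idx > 20]

-9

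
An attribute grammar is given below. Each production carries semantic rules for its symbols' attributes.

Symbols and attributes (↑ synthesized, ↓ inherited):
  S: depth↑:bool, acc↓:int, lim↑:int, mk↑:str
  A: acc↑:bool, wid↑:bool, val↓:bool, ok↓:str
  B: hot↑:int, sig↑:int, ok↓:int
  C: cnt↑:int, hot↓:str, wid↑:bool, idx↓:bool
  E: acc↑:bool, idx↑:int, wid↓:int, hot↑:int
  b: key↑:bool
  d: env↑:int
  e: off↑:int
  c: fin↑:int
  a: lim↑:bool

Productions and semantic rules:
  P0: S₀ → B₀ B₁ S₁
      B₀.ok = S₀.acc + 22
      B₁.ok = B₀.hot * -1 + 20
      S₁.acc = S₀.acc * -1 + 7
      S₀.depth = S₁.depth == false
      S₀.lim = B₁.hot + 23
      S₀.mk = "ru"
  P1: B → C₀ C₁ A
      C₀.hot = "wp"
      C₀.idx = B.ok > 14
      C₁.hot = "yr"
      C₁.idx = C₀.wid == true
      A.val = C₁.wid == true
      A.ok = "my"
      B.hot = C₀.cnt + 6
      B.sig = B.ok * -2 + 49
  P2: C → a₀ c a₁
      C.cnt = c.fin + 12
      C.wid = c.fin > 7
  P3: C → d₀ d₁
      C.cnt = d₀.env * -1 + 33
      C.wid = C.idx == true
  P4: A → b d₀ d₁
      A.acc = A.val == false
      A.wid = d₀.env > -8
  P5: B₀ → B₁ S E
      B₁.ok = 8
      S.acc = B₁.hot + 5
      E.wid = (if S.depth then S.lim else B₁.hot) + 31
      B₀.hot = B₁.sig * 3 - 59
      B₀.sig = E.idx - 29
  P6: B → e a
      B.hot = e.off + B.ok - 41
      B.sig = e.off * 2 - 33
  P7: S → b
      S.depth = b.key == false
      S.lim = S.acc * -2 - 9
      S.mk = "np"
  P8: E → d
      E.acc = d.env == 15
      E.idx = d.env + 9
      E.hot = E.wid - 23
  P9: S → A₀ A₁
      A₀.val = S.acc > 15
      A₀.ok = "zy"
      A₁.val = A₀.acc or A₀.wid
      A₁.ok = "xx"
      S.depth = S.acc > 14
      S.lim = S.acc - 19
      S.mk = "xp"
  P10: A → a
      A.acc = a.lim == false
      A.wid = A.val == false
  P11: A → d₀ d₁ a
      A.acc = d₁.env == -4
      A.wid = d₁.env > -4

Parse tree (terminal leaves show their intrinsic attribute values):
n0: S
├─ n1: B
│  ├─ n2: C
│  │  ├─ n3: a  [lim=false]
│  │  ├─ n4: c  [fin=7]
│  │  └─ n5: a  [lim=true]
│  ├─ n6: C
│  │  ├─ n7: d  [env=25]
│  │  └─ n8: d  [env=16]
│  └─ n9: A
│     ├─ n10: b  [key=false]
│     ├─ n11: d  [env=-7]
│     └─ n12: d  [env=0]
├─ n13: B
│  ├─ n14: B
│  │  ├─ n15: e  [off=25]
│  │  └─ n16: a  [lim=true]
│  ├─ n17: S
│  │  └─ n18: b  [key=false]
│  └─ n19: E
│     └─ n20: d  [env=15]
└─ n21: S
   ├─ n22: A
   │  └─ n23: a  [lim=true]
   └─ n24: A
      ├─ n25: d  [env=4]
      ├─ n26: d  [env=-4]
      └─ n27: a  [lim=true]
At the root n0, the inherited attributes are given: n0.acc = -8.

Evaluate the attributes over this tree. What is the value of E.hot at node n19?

1. n0.acc = -8  [given at root]
2. n1.ok = 14  [S₀.acc + 22]
3. n2.hot = "wp"  ["wp"]
4. n2.idx = false  [B.ok > 14]
5. n3.lim = false  [terminal]
6. n4.fin = 7  [terminal]
7. n5.lim = true  [terminal]
8. n2.cnt = 19  [c.fin + 12]
9. n2.wid = false  [c.fin > 7]
10. n6.hot = "yr"  ["yr"]
11. n6.idx = false  [C₀.wid == true]
12. n7.env = 25  [terminal]
13. n8.env = 16  [terminal]
14. n6.cnt = 8  [d₀.env * -1 + 33]
15. n6.wid = false  [C.idx == true]
16. n9.val = false  [C₁.wid == true]
17. n9.ok = "my"  ["my"]
18. n10.key = false  [terminal]
19. n11.env = -7  [terminal]
20. n12.env = 0  [terminal]
21. n9.acc = true  [A.val == false]
22. n9.wid = true  [d₀.env > -8]
23. n1.hot = 25  [C₀.cnt + 6]
24. n1.sig = 21  [B.ok * -2 + 49]
25. n13.ok = -5  [B₀.hot * -1 + 20]
26. n14.ok = 8  [8]
27. n15.off = 25  [terminal]
28. n16.lim = true  [terminal]
29. n14.hot = -8  [e.off + B.ok - 41]
30. n14.sig = 17  [e.off * 2 - 33]
31. n17.acc = -3  [B₁.hot + 5]
32. n18.key = false  [terminal]
33. n17.depth = true  [b.key == false]
34. n17.lim = -3  [S.acc * -2 - 9]
35. n17.mk = "np"  ["np"]
36. n19.wid = 28  [(if S.depth then S.lim else B₁.hot) + 31]
37. n20.env = 15  [terminal]
38. n19.acc = true  [d.env == 15]
39. n19.idx = 24  [d.env + 9]
40. n19.hot = 5  [E.wid - 23]
41. n13.hot = -8  [B₁.sig * 3 - 59]
42. n13.sig = -5  [E.idx - 29]
43. n21.acc = 15  [S₀.acc * -1 + 7]
44. n22.val = false  [S.acc > 15]
45. n22.ok = "zy"  ["zy"]
46. n23.lim = true  [terminal]
47. n22.acc = false  [a.lim == false]
48. n22.wid = true  [A.val == false]
49. n24.val = true  [A₀.acc or A₀.wid]
50. n24.ok = "xx"  ["xx"]
51. n25.env = 4  [terminal]
52. n26.env = -4  [terminal]
53. n27.lim = true  [terminal]
54. n24.acc = true  [d₁.env == -4]
55. n24.wid = false  [d₁.env > -4]
56. n21.depth = true  [S.acc > 14]
57. n21.lim = -4  [S.acc - 19]
58. n21.mk = "xp"  ["xp"]
59. n0.depth = false  [S₁.depth == false]
60. n0.lim = 15  [B₁.hot + 23]
61. n0.mk = "ru"  ["ru"]

5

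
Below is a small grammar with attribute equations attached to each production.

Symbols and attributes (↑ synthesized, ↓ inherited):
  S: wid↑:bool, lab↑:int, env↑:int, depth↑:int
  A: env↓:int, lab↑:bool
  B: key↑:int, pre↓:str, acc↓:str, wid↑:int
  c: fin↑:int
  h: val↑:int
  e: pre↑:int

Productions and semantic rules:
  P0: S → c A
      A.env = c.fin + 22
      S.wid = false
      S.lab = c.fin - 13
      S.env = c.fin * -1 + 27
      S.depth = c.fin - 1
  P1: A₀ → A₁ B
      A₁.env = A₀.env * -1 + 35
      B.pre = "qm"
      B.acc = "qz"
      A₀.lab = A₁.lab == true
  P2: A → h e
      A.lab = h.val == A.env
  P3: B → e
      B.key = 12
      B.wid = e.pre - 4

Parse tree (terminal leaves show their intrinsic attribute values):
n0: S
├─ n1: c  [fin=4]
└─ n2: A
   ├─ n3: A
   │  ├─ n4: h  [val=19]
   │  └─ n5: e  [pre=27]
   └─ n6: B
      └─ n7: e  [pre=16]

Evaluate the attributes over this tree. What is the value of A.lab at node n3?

1. n1.fin = 4  [terminal]
2. n2.env = 26  [c.fin + 22]
3. n3.env = 9  [A₀.env * -1 + 35]
4. n4.val = 19  [terminal]
5. n5.pre = 27  [terminal]
6. n3.lab = false  [h.val == A.env]
7. n6.pre = "qm"  ["qm"]
8. n6.acc = "qz"  ["qz"]
9. n7.pre = 16  [terminal]
10. n6.key = 12  [12]
11. n6.wid = 12  [e.pre - 4]
12. n2.lab = false  [A₁.lab == true]
13. n0.wid = false  [false]
14. n0.lab = -9  [c.fin - 13]
15. n0.env = 23  [c.fin * -1 + 27]
16. n0.depth = 3  [c.fin - 1]

false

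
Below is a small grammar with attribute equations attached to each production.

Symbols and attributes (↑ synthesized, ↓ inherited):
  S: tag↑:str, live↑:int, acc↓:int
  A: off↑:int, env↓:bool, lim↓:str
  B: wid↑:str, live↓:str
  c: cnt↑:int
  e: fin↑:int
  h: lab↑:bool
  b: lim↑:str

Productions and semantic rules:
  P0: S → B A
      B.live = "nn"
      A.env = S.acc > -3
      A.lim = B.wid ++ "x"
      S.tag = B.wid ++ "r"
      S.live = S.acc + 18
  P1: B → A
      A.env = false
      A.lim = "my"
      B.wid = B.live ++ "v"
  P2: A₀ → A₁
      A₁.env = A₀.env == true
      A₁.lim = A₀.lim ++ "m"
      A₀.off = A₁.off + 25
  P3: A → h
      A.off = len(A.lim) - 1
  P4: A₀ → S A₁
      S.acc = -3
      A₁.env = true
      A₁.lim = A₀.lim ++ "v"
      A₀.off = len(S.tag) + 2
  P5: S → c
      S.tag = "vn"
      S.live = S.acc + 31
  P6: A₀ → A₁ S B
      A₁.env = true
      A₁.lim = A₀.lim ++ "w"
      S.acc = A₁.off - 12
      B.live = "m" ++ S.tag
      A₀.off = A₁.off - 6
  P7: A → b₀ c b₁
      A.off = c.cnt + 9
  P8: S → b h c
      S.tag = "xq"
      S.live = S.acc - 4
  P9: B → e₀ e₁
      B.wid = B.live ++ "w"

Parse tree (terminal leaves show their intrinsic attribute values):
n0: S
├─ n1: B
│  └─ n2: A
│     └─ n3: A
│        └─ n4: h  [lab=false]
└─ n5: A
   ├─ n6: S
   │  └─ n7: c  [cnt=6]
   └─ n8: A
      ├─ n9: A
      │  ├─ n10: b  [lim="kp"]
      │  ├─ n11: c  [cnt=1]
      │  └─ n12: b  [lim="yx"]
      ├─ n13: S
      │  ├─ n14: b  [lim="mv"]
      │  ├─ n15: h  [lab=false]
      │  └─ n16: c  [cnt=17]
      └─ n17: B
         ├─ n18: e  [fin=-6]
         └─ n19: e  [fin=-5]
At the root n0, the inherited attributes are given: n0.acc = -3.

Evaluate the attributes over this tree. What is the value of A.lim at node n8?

1. n0.acc = -3  [given at root]
2. n1.live = "nn"  ["nn"]
3. n2.env = false  [false]
4. n2.lim = "my"  ["my"]
5. n3.env = false  [A₀.env == true]
6. n3.lim = "mym"  [A₀.lim ++ "m"]
7. n4.lab = false  [terminal]
8. n3.off = 2  [len(A.lim) - 1]
9. n2.off = 27  [A₁.off + 25]
10. n1.wid = "nnv"  [B.live ++ "v"]
11. n5.env = false  [S.acc > -3]
12. n5.lim = "nnvx"  [B.wid ++ "x"]
13. n6.acc = -3  [-3]
14. n7.cnt = 6  [terminal]
15. n6.tag = "vn"  ["vn"]
16. n6.live = 28  [S.acc + 31]
17. n8.env = true  [true]
18. n8.lim = "nnvxv"  [A₀.lim ++ "v"]
19. n9.env = true  [true]
20. n9.lim = "nnvxvw"  [A₀.lim ++ "w"]
21. n10.lim = "kp"  [terminal]
22. n11.cnt = 1  [terminal]
23. n12.lim = "yx"  [terminal]
24. n9.off = 10  [c.cnt + 9]
25. n13.acc = -2  [A₁.off - 12]
26. n14.lim = "mv"  [terminal]
27. n15.lab = false  [terminal]
28. n16.cnt = 17  [terminal]
29. n13.tag = "xq"  ["xq"]
30. n13.live = -6  [S.acc - 4]
31. n17.live = "mxq"  ["m" ++ S.tag]
32. n18.fin = -6  [terminal]
33. n19.fin = -5  [terminal]
34. n17.wid = "mxqw"  [B.live ++ "w"]
35. n8.off = 4  [A₁.off - 6]
36. n5.off = 4  [len(S.tag) + 2]
37. n0.tag = "nnvr"  [B.wid ++ "r"]
38. n0.live = 15  [S.acc + 18]

"nnvxv"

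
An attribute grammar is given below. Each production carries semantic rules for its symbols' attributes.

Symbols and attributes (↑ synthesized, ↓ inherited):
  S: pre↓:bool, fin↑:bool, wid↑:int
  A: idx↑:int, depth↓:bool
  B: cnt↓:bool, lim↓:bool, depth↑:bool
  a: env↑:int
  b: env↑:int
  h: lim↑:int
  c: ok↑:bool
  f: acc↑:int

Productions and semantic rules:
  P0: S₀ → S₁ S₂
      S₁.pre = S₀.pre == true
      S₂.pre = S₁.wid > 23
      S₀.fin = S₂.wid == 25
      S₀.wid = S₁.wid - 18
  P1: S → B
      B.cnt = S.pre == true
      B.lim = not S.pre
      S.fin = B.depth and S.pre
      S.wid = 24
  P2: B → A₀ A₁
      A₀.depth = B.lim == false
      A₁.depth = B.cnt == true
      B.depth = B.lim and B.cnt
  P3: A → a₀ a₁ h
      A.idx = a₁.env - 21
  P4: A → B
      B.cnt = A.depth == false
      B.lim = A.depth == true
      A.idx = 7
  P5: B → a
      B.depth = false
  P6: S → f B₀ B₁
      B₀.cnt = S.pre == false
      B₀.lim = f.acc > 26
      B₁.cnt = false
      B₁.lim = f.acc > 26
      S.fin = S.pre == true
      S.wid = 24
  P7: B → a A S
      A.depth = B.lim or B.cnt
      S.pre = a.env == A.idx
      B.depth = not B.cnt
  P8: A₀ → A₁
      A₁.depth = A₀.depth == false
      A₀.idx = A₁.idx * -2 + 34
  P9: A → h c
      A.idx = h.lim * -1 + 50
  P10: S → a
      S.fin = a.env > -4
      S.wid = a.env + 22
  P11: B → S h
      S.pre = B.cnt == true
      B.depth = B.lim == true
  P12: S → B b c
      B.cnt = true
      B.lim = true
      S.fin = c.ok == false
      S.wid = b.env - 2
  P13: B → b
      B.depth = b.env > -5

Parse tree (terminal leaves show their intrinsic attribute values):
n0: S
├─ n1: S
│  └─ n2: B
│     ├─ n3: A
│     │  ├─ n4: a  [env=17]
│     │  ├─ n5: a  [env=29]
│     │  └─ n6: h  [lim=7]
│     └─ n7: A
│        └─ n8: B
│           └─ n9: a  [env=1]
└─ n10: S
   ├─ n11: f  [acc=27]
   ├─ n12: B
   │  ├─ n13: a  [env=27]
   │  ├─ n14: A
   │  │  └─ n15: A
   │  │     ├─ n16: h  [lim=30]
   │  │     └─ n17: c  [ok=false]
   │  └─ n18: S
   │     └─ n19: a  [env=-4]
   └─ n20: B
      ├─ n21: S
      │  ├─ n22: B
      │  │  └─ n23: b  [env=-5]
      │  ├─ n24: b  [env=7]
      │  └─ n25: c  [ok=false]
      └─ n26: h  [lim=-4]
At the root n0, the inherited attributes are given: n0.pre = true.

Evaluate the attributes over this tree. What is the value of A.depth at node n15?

1. n0.pre = true  [given at root]
2. n1.pre = true  [S₀.pre == true]
3. n2.cnt = true  [S.pre == true]
4. n2.lim = false  [not S.pre]
5. n3.depth = true  [B.lim == false]
6. n4.env = 17  [terminal]
7. n5.env = 29  [terminal]
8. n6.lim = 7  [terminal]
9. n3.idx = 8  [a₁.env - 21]
10. n7.depth = true  [B.cnt == true]
11. n8.cnt = false  [A.depth == false]
12. n8.lim = true  [A.depth == true]
13. n9.env = 1  [terminal]
14. n8.depth = false  [false]
15. n7.idx = 7  [7]
16. n2.depth = false  [B.lim and B.cnt]
17. n1.fin = false  [B.depth and S.pre]
18. n1.wid = 24  [24]
19. n10.pre = true  [S₁.wid > 23]
20. n11.acc = 27  [terminal]
21. n12.cnt = false  [S.pre == false]
22. n12.lim = true  [f.acc > 26]
23. n13.env = 27  [terminal]
24. n14.depth = true  [B.lim or B.cnt]
25. n15.depth = false  [A₀.depth == false]
26. n16.lim = 30  [terminal]
27. n17.ok = false  [terminal]
28. n15.idx = 20  [h.lim * -1 + 50]
29. n14.idx = -6  [A₁.idx * -2 + 34]
30. n18.pre = false  [a.env == A.idx]
31. n19.env = -4  [terminal]
32. n18.fin = false  [a.env > -4]
33. n18.wid = 18  [a.env + 22]
34. n12.depth = true  [not B.cnt]
35. n20.cnt = false  [false]
36. n20.lim = true  [f.acc > 26]
37. n21.pre = false  [B.cnt == true]
38. n22.cnt = true  [true]
39. n22.lim = true  [true]
40. n23.env = -5  [terminal]
41. n22.depth = false  [b.env > -5]
42. n24.env = 7  [terminal]
43. n25.ok = false  [terminal]
44. n21.fin = true  [c.ok == false]
45. n21.wid = 5  [b.env - 2]
46. n26.lim = -4  [terminal]
47. n20.depth = true  [B.lim == true]
48. n10.fin = true  [S.pre == true]
49. n10.wid = 24  [24]
50. n0.fin = false  [S₂.wid == 25]
51. n0.wid = 6  [S₁.wid - 18]

false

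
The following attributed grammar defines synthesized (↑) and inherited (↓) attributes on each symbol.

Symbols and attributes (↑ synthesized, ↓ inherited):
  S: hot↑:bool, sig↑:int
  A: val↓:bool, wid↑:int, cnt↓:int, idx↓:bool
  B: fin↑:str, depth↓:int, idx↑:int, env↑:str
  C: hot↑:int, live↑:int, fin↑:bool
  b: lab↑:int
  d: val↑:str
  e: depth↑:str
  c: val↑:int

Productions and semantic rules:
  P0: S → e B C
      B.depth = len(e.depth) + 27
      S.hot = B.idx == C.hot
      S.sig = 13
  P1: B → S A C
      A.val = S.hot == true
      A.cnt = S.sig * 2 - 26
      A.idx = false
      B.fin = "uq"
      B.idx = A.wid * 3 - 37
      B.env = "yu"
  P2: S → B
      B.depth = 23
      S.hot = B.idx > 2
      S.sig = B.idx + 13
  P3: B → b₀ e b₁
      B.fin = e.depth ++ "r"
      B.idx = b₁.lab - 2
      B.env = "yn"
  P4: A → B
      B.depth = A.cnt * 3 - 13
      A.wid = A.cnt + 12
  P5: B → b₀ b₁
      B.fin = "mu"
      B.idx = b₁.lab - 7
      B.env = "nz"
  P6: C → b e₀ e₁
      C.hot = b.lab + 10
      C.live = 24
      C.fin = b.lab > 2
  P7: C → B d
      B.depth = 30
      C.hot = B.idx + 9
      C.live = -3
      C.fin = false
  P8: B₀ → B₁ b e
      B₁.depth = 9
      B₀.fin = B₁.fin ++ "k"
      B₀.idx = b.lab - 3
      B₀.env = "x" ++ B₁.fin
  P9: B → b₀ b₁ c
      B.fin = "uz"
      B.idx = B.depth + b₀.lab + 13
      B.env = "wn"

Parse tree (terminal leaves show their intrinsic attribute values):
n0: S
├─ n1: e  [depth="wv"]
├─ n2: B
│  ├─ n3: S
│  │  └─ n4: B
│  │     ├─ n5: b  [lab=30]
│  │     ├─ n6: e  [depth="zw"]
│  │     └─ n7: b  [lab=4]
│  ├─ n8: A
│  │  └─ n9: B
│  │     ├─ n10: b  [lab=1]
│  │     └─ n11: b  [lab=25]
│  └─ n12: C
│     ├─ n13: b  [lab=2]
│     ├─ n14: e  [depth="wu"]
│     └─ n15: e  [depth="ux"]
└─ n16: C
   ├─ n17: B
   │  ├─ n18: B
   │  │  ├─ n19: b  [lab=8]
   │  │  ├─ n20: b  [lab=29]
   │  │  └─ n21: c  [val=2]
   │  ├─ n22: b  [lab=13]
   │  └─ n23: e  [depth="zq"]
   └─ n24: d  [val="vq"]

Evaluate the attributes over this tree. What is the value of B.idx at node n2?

1. n1.depth = "wv"  [terminal]
2. n2.depth = 29  [len(e.depth) + 27]
3. n4.depth = 23  [23]
4. n5.lab = 30  [terminal]
5. n6.depth = "zw"  [terminal]
6. n7.lab = 4  [terminal]
7. n4.fin = "zwr"  [e.depth ++ "r"]
8. n4.idx = 2  [b₁.lab - 2]
9. n4.env = "yn"  ["yn"]
10. n3.hot = false  [B.idx > 2]
11. n3.sig = 15  [B.idx + 13]
12. n8.val = false  [S.hot == true]
13. n8.cnt = 4  [S.sig * 2 - 26]
14. n8.idx = false  [false]
15. n9.depth = -1  [A.cnt * 3 - 13]
16. n10.lab = 1  [terminal]
17. n11.lab = 25  [terminal]
18. n9.fin = "mu"  ["mu"]
19. n9.idx = 18  [b₁.lab - 7]
20. n9.env = "nz"  ["nz"]
21. n8.wid = 16  [A.cnt + 12]
22. n13.lab = 2  [terminal]
23. n14.depth = "wu"  [terminal]
24. n15.depth = "ux"  [terminal]
25. n12.hot = 12  [b.lab + 10]
26. n12.live = 24  [24]
27. n12.fin = false  [b.lab > 2]
28. n2.fin = "uq"  ["uq"]
29. n2.idx = 11  [A.wid * 3 - 37]
30. n2.env = "yu"  ["yu"]
31. n17.depth = 30  [30]
32. n18.depth = 9  [9]
33. n19.lab = 8  [terminal]
34. n20.lab = 29  [terminal]
35. n21.val = 2  [terminal]
36. n18.fin = "uz"  ["uz"]
37. n18.idx = 30  [B.depth + b₀.lab + 13]
38. n18.env = "wn"  ["wn"]
39. n22.lab = 13  [terminal]
40. n23.depth = "zq"  [terminal]
41. n17.fin = "uzk"  [B₁.fin ++ "k"]
42. n17.idx = 10  [b.lab - 3]
43. n17.env = "xuz"  ["x" ++ B₁.fin]
44. n24.val = "vq"  [terminal]
45. n16.hot = 19  [B.idx + 9]
46. n16.live = -3  [-3]
47. n16.fin = false  [false]
48. n0.hot = false  [B.idx == C.hot]
49. n0.sig = 13  [13]

11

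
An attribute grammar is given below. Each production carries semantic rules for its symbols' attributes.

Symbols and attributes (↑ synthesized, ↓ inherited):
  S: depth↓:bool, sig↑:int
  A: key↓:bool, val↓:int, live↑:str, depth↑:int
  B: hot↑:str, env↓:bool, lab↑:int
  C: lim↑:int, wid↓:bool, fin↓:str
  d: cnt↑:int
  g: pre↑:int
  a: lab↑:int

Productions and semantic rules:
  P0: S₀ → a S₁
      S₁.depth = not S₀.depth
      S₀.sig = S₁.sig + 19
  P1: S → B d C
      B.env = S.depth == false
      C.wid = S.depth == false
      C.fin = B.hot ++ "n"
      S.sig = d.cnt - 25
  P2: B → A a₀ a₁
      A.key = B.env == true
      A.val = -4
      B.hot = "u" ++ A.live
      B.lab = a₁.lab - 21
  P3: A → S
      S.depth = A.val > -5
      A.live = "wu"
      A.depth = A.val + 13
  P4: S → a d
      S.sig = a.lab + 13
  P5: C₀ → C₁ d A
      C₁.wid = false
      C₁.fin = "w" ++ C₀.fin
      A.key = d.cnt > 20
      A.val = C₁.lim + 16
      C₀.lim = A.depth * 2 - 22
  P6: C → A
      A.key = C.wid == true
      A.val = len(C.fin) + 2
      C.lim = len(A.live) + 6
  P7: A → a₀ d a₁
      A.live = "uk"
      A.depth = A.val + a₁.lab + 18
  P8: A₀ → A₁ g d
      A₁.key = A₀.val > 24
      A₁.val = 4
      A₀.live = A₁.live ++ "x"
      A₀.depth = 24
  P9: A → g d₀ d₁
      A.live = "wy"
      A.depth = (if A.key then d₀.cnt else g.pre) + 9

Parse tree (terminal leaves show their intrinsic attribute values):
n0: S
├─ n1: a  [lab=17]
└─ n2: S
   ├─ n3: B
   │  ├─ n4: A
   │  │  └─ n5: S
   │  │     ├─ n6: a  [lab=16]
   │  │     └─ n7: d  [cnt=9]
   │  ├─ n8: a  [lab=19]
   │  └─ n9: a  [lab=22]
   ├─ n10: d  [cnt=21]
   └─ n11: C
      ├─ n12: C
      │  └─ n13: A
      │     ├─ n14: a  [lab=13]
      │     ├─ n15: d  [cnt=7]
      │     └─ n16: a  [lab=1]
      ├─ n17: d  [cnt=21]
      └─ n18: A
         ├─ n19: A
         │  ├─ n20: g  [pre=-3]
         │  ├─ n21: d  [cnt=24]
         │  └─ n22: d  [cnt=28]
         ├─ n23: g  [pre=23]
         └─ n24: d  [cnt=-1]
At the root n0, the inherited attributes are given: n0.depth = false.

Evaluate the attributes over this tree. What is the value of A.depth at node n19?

6

1. n0.depth = false  [given at root]
2. n1.lab = 17  [terminal]
3. n2.depth = true  [not S₀.depth]
4. n3.env = false  [S.depth == false]
5. n4.key = false  [B.env == true]
6. n4.val = -4  [-4]
7. n5.depth = true  [A.val > -5]
8. n6.lab = 16  [terminal]
9. n7.cnt = 9  [terminal]
10. n5.sig = 29  [a.lab + 13]
11. n4.live = "wu"  ["wu"]
12. n4.depth = 9  [A.val + 13]
13. n8.lab = 19  [terminal]
14. n9.lab = 22  [terminal]
15. n3.hot = "uwu"  ["u" ++ A.live]
16. n3.lab = 1  [a₁.lab - 21]
17. n10.cnt = 21  [terminal]
18. n11.wid = false  [S.depth == false]
19. n11.fin = "uwun"  [B.hot ++ "n"]
20. n12.wid = false  [false]
21. n12.fin = "wuwun"  ["w" ++ C₀.fin]
22. n13.key = false  [C.wid == true]
23. n13.val = 7  [len(C.fin) + 2]
24. n14.lab = 13  [terminal]
25. n15.cnt = 7  [terminal]
26. n16.lab = 1  [terminal]
27. n13.live = "uk"  ["uk"]
28. n13.depth = 26  [A.val + a₁.lab + 18]
29. n12.lim = 8  [len(A.live) + 6]
30. n17.cnt = 21  [terminal]
31. n18.key = true  [d.cnt > 20]
32. n18.val = 24  [C₁.lim + 16]
33. n19.key = false  [A₀.val > 24]
34. n19.val = 4  [4]
35. n20.pre = -3  [terminal]
36. n21.cnt = 24  [terminal]
37. n22.cnt = 28  [terminal]
38. n19.live = "wy"  ["wy"]
39. n19.depth = 6  [(if A.key then d₀.cnt else g.pre) + 9]
40. n23.pre = 23  [terminal]
41. n24.cnt = -1  [terminal]
42. n18.live = "wyx"  [A₁.live ++ "x"]
43. n18.depth = 24  [24]
44. n11.lim = 26  [A.depth * 2 - 22]
45. n2.sig = -4  [d.cnt - 25]
46. n0.sig = 15  [S₁.sig + 19]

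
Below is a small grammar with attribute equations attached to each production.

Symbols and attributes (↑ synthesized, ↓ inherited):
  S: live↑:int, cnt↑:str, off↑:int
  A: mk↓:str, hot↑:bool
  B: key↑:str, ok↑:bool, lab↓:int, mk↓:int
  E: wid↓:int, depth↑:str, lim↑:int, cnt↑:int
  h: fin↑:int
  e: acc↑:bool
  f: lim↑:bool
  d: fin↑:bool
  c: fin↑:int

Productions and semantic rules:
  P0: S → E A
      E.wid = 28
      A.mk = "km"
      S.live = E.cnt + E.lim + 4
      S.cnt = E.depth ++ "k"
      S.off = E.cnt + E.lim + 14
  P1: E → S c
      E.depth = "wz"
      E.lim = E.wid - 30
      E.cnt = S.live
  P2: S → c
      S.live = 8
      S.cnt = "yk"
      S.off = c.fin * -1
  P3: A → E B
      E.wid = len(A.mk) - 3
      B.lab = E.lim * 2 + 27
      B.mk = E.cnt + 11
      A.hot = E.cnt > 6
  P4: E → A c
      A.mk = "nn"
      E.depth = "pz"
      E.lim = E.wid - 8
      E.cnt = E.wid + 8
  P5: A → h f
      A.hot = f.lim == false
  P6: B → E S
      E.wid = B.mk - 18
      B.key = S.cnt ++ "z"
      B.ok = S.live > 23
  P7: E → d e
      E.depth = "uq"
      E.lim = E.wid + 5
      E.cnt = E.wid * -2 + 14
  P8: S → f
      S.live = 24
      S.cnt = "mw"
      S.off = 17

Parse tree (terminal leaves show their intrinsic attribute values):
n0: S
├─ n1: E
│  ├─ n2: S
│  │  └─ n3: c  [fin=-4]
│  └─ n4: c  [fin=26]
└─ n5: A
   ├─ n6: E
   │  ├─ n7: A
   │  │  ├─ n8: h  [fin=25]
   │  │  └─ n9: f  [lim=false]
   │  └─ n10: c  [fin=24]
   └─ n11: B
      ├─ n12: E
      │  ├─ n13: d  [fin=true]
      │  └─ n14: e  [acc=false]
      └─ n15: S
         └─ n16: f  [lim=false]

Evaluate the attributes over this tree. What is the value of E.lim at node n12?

1. n1.wid = 28  [28]
2. n3.fin = -4  [terminal]
3. n2.live = 8  [8]
4. n2.cnt = "yk"  ["yk"]
5. n2.off = 4  [c.fin * -1]
6. n4.fin = 26  [terminal]
7. n1.depth = "wz"  ["wz"]
8. n1.lim = -2  [E.wid - 30]
9. n1.cnt = 8  [S.live]
10. n5.mk = "km"  ["km"]
11. n6.wid = -1  [len(A.mk) - 3]
12. n7.mk = "nn"  ["nn"]
13. n8.fin = 25  [terminal]
14. n9.lim = false  [terminal]
15. n7.hot = true  [f.lim == false]
16. n10.fin = 24  [terminal]
17. n6.depth = "pz"  ["pz"]
18. n6.lim = -9  [E.wid - 8]
19. n6.cnt = 7  [E.wid + 8]
20. n11.lab = 9  [E.lim * 2 + 27]
21. n11.mk = 18  [E.cnt + 11]
22. n12.wid = 0  [B.mk - 18]
23. n13.fin = true  [terminal]
24. n14.acc = false  [terminal]
25. n12.depth = "uq"  ["uq"]
26. n12.lim = 5  [E.wid + 5]
27. n12.cnt = 14  [E.wid * -2 + 14]
28. n16.lim = false  [terminal]
29. n15.live = 24  [24]
30. n15.cnt = "mw"  ["mw"]
31. n15.off = 17  [17]
32. n11.key = "mwz"  [S.cnt ++ "z"]
33. n11.ok = true  [S.live > 23]
34. n5.hot = true  [E.cnt > 6]
35. n0.live = 10  [E.cnt + E.lim + 4]
36. n0.cnt = "wzk"  [E.depth ++ "k"]
37. n0.off = 20  [E.cnt + E.lim + 14]

5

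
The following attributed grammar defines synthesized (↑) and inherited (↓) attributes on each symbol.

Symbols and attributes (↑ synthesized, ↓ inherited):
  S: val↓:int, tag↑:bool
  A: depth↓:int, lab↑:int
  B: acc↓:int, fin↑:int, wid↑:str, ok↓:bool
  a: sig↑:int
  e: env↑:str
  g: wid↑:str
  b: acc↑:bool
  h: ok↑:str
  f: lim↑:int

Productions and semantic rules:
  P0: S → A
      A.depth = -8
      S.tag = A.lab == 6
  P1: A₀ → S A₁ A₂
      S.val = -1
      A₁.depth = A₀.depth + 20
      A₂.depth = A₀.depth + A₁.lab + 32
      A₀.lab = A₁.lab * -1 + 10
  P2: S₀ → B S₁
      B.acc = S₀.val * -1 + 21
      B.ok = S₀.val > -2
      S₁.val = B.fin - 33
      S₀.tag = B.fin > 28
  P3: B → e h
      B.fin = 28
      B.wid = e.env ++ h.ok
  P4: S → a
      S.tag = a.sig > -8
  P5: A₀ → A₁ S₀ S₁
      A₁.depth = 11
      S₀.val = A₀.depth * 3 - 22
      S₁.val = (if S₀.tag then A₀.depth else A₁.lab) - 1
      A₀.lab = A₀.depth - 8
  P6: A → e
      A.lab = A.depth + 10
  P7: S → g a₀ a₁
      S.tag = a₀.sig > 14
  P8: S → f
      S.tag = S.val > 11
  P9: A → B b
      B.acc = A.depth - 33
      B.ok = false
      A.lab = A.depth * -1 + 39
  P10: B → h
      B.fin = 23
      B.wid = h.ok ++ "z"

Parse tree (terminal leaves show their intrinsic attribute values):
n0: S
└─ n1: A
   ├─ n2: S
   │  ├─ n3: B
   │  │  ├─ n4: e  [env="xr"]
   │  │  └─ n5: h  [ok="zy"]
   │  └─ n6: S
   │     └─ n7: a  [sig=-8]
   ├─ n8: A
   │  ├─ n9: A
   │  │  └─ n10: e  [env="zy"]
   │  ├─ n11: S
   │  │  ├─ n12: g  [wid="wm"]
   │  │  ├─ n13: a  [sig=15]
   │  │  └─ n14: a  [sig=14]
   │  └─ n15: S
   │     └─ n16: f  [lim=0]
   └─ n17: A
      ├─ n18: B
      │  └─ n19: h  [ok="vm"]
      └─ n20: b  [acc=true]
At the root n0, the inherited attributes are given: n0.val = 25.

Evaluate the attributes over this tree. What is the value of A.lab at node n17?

11

1. n0.val = 25  [given at root]
2. n1.depth = -8  [-8]
3. n2.val = -1  [-1]
4. n3.acc = 22  [S₀.val * -1 + 21]
5. n3.ok = true  [S₀.val > -2]
6. n4.env = "xr"  [terminal]
7. n5.ok = "zy"  [terminal]
8. n3.fin = 28  [28]
9. n3.wid = "xrzy"  [e.env ++ h.ok]
10. n6.val = -5  [B.fin - 33]
11. n7.sig = -8  [terminal]
12. n6.tag = false  [a.sig > -8]
13. n2.tag = false  [B.fin > 28]
14. n8.depth = 12  [A₀.depth + 20]
15. n9.depth = 11  [11]
16. n10.env = "zy"  [terminal]
17. n9.lab = 21  [A.depth + 10]
18. n11.val = 14  [A₀.depth * 3 - 22]
19. n12.wid = "wm"  [terminal]
20. n13.sig = 15  [terminal]
21. n14.sig = 14  [terminal]
22. n11.tag = true  [a₀.sig > 14]
23. n15.val = 11  [(if S₀.tag then A₀.depth else A₁.lab) - 1]
24. n16.lim = 0  [terminal]
25. n15.tag = false  [S.val > 11]
26. n8.lab = 4  [A₀.depth - 8]
27. n17.depth = 28  [A₀.depth + A₁.lab + 32]
28. n18.acc = -5  [A.depth - 33]
29. n18.ok = false  [false]
30. n19.ok = "vm"  [terminal]
31. n18.fin = 23  [23]
32. n18.wid = "vmz"  [h.ok ++ "z"]
33. n20.acc = true  [terminal]
34. n17.lab = 11  [A.depth * -1 + 39]
35. n1.lab = 6  [A₁.lab * -1 + 10]
36. n0.tag = true  [A.lab == 6]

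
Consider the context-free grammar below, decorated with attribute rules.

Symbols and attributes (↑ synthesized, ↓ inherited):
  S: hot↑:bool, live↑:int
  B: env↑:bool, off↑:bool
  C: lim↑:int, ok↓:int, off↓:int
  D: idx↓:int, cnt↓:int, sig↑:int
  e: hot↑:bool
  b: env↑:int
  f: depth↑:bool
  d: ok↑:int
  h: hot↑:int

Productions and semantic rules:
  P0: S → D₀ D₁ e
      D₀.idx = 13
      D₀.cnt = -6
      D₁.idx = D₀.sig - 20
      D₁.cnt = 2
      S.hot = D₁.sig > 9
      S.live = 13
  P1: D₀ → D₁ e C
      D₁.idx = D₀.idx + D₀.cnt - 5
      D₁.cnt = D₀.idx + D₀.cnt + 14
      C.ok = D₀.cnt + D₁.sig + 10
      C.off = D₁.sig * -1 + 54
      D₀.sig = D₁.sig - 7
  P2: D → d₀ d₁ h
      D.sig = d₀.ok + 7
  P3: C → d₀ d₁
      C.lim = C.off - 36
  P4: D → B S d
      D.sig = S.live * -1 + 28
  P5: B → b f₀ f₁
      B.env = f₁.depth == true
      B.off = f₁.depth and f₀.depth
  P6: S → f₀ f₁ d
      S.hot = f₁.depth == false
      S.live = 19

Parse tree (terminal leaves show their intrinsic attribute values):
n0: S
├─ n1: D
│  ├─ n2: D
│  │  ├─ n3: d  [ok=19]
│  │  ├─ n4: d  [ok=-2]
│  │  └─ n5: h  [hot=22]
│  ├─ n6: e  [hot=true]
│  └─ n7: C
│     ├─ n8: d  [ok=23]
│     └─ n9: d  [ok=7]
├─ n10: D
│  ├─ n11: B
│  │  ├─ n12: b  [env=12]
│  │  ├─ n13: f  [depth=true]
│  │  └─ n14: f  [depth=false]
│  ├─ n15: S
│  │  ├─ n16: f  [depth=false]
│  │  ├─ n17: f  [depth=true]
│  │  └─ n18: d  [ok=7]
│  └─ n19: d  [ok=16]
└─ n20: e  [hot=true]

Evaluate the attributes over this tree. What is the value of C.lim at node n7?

1. n1.idx = 13  [13]
2. n1.cnt = -6  [-6]
3. n2.idx = 2  [D₀.idx + D₀.cnt - 5]
4. n2.cnt = 21  [D₀.idx + D₀.cnt + 14]
5. n3.ok = 19  [terminal]
6. n4.ok = -2  [terminal]
7. n5.hot = 22  [terminal]
8. n2.sig = 26  [d₀.ok + 7]
9. n6.hot = true  [terminal]
10. n7.ok = 30  [D₀.cnt + D₁.sig + 10]
11. n7.off = 28  [D₁.sig * -1 + 54]
12. n8.ok = 23  [terminal]
13. n9.ok = 7  [terminal]
14. n7.lim = -8  [C.off - 36]
15. n1.sig = 19  [D₁.sig - 7]
16. n10.idx = -1  [D₀.sig - 20]
17. n10.cnt = 2  [2]
18. n12.env = 12  [terminal]
19. n13.depth = true  [terminal]
20. n14.depth = false  [terminal]
21. n11.env = false  [f₁.depth == true]
22. n11.off = false  [f₁.depth and f₀.depth]
23. n16.depth = false  [terminal]
24. n17.depth = true  [terminal]
25. n18.ok = 7  [terminal]
26. n15.hot = false  [f₁.depth == false]
27. n15.live = 19  [19]
28. n19.ok = 16  [terminal]
29. n10.sig = 9  [S.live * -1 + 28]
30. n20.hot = true  [terminal]
31. n0.hot = false  [D₁.sig > 9]
32. n0.live = 13  [13]

-8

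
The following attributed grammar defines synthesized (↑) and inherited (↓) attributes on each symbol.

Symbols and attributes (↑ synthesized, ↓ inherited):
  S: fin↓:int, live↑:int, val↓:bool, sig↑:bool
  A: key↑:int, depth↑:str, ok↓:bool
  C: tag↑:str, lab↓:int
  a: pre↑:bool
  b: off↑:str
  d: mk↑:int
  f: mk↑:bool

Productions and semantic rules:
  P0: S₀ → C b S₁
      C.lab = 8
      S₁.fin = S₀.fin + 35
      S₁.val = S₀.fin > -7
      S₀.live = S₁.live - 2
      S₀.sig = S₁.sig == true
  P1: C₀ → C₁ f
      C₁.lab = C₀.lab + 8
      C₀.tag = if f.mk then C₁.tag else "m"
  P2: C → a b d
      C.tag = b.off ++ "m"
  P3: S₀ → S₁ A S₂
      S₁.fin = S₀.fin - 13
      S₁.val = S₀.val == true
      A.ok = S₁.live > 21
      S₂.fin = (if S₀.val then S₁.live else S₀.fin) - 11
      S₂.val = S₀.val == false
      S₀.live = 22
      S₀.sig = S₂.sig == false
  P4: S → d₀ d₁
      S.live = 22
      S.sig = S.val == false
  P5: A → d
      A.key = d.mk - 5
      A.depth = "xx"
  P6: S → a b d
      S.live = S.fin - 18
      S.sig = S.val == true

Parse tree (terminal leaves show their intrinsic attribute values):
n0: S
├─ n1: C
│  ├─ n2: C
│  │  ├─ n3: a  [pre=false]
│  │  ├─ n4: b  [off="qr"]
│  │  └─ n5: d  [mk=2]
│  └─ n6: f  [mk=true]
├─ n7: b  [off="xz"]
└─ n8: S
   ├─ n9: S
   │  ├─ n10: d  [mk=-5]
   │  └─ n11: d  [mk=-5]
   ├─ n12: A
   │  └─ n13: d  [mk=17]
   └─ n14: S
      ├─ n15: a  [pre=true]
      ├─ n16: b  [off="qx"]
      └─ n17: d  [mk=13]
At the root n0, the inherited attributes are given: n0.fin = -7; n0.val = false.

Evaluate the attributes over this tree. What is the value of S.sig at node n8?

1. n0.fin = -7  [given at root]
2. n0.val = false  [given at root]
3. n1.lab = 8  [8]
4. n2.lab = 16  [C₀.lab + 8]
5. n3.pre = false  [terminal]
6. n4.off = "qr"  [terminal]
7. n5.mk = 2  [terminal]
8. n2.tag = "qrm"  [b.off ++ "m"]
9. n6.mk = true  [terminal]
10. n1.tag = "qrm"  [if f.mk then C₁.tag else "m"]
11. n7.off = "xz"  [terminal]
12. n8.fin = 28  [S₀.fin + 35]
13. n8.val = false  [S₀.fin > -7]
14. n9.fin = 15  [S₀.fin - 13]
15. n9.val = false  [S₀.val == true]
16. n10.mk = -5  [terminal]
17. n11.mk = -5  [terminal]
18. n9.live = 22  [22]
19. n9.sig = true  [S.val == false]
20. n12.ok = true  [S₁.live > 21]
21. n13.mk = 17  [terminal]
22. n12.key = 12  [d.mk - 5]
23. n12.depth = "xx"  ["xx"]
24. n14.fin = 17  [(if S₀.val then S₁.live else S₀.fin) - 11]
25. n14.val = true  [S₀.val == false]
26. n15.pre = true  [terminal]
27. n16.off = "qx"  [terminal]
28. n17.mk = 13  [terminal]
29. n14.live = -1  [S.fin - 18]
30. n14.sig = true  [S.val == true]
31. n8.live = 22  [22]
32. n8.sig = false  [S₂.sig == false]
33. n0.live = 20  [S₁.live - 2]
34. n0.sig = false  [S₁.sig == true]

false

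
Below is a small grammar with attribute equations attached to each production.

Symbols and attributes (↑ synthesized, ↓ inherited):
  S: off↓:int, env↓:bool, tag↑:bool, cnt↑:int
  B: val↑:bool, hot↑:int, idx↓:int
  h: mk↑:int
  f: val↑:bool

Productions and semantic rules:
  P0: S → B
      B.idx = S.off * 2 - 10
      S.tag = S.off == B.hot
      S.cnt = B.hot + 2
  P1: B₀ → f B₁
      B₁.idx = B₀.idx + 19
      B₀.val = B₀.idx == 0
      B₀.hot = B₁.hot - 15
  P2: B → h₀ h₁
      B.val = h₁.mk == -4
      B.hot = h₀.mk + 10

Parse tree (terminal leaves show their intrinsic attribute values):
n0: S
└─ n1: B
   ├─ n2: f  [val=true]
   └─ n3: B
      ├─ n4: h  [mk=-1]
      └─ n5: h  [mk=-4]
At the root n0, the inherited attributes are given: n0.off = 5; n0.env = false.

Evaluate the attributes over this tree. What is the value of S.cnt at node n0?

-4

1. n0.off = 5  [given at root]
2. n0.env = false  [given at root]
3. n1.idx = 0  [S.off * 2 - 10]
4. n2.val = true  [terminal]
5. n3.idx = 19  [B₀.idx + 19]
6. n4.mk = -1  [terminal]
7. n5.mk = -4  [terminal]
8. n3.val = true  [h₁.mk == -4]
9. n3.hot = 9  [h₀.mk + 10]
10. n1.val = true  [B₀.idx == 0]
11. n1.hot = -6  [B₁.hot - 15]
12. n0.tag = false  [S.off == B.hot]
13. n0.cnt = -4  [B.hot + 2]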